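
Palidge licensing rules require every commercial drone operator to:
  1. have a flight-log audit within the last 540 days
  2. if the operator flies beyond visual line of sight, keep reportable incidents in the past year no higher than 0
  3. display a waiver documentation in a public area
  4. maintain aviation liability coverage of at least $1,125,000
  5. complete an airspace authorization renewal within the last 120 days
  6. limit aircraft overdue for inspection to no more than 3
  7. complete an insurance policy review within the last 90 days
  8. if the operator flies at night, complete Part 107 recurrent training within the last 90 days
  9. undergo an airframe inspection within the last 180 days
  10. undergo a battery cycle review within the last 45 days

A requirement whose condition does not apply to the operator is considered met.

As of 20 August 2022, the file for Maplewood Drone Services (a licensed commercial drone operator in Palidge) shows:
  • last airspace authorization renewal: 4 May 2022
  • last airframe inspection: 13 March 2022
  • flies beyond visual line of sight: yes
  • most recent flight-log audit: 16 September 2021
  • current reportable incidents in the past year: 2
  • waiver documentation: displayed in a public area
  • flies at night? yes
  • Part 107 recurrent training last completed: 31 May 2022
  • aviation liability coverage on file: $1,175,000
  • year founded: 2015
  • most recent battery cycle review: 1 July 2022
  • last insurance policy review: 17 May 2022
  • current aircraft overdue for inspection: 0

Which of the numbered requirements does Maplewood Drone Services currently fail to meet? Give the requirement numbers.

1. flight-log audit 338 days ago vs limit 540 → met
2. condition 'flies beyond visual line of sight' holds; reportable incidents in the past year 2 > 0 → not met
3. waiver documentation present → met
4. aviation liability coverage $1,175,000 ≥ $1,125,000 → met
5. airspace authorization renewal 108 days ago vs limit 120 → met
6. aircraft overdue for inspection 0 ≤ 3 → met
7. insurance policy review 95 days ago vs limit 90 → not met
8. condition 'flies at night' holds; Part 107 recurrent training 81 days ago vs limit 90 → met
9. airframe inspection 160 days ago vs limit 180 → met
10. battery cycle review 50 days ago vs limit 45 → not met
Not met: 2, 7, 10

2, 7, 10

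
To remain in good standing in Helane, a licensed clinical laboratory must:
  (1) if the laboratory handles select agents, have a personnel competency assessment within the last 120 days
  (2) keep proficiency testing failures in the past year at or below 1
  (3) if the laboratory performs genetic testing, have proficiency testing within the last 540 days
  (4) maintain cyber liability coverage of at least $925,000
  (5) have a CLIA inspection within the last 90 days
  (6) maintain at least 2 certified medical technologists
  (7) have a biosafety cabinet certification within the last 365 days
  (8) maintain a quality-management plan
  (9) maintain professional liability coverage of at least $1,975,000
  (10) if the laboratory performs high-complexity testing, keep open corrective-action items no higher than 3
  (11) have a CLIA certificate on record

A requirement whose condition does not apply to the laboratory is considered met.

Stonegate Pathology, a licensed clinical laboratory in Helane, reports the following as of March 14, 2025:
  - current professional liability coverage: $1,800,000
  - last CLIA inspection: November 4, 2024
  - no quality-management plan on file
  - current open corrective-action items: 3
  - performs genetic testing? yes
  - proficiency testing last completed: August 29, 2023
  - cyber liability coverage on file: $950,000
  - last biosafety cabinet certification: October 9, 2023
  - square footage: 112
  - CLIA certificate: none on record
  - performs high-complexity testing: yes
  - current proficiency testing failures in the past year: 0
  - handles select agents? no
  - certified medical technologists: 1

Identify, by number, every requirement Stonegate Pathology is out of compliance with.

1. condition 'handles select agents' does not hold → requirement n/a → met
2. proficiency testing failures in the past year 0 ≤ 1 → met
3. condition 'performs genetic testing' holds; proficiency testing 563 days ago vs limit 540 → not met
4. cyber liability coverage $950,000 ≥ $925,000 → met
5. CLIA inspection 130 days ago vs limit 90 → not met
6. certified medical technologists 1 < 2 → not met
7. biosafety cabinet certification 522 days ago vs limit 365 → not met
8. quality-management plan absent → not met
9. professional liability coverage $1,800,000 < $1,975,000 → not met
10. condition 'performs high-complexity testing' holds; open corrective-action items 3 ≤ 3 → met
11. CLIA certificate absent → not met
Not met: 3, 5, 6, 7, 8, 9, 11

3, 5, 6, 7, 8, 9, 11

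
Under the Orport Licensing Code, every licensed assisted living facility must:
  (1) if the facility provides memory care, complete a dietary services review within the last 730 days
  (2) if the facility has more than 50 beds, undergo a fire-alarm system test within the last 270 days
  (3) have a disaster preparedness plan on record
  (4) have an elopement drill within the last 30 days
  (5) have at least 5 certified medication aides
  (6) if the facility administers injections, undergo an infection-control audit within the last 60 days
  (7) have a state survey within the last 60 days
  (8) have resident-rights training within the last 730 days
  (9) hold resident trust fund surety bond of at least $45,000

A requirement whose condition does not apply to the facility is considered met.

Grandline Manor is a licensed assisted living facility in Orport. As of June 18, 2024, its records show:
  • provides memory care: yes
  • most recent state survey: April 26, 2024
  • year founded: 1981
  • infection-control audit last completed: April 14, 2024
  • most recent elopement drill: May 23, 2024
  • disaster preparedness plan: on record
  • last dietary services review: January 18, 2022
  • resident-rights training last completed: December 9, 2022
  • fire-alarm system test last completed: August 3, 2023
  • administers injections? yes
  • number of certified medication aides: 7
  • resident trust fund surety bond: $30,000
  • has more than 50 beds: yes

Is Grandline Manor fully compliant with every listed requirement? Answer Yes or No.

No

1. condition 'provides memory care' holds; dietary services review 882 days ago vs limit 730 → not met
2. condition 'has more than 50 beds' holds; fire-alarm system test 320 days ago vs limit 270 → not met
3. disaster preparedness plan present → met
4. elopement drill 26 days ago vs limit 30 → met
5. certified medication aides 7 ≥ 5 → met
6. condition 'administers injections' holds; infection-control audit 65 days ago vs limit 60 → not met
7. state survey 53 days ago vs limit 60 → met
8. resident-rights training 557 days ago vs limit 730 → met
9. resident trust fund surety bond $30,000 < $45,000 → not met
Not met: 1, 2, 6, 9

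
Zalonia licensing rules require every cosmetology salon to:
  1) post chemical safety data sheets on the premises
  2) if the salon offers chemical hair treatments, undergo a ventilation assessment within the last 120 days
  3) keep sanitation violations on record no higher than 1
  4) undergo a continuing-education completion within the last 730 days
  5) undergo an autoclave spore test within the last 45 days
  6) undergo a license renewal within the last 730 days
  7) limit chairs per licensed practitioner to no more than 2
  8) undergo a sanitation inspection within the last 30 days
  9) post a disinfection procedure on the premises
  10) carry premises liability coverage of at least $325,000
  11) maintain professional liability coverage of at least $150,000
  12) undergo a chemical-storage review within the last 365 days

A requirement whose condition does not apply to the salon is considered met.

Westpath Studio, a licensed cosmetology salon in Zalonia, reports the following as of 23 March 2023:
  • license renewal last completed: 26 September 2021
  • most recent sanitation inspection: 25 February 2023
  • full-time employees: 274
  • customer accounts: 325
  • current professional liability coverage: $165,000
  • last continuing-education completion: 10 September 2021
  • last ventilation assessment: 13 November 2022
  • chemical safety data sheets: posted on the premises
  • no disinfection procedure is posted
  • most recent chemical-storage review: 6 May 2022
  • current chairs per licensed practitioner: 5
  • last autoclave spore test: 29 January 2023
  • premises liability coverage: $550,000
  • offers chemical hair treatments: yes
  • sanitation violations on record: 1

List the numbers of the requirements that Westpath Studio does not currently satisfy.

1. chemical safety data sheets present → met
2. condition 'offers chemical hair treatments' holds; ventilation assessment 130 days ago vs limit 120 → not met
3. sanitation violations on record 1 ≤ 1 → met
4. continuing-education completion 559 days ago vs limit 730 → met
5. autoclave spore test 53 days ago vs limit 45 → not met
6. license renewal 543 days ago vs limit 730 → met
7. chairs per licensed practitioner 5 > 2 → not met
8. sanitation inspection 26 days ago vs limit 30 → met
9. disinfection procedure absent → not met
10. premises liability coverage $550,000 ≥ $325,000 → met
11. professional liability coverage $165,000 ≥ $150,000 → met
12. chemical-storage review 321 days ago vs limit 365 → met
Not met: 2, 5, 7, 9

2, 5, 7, 9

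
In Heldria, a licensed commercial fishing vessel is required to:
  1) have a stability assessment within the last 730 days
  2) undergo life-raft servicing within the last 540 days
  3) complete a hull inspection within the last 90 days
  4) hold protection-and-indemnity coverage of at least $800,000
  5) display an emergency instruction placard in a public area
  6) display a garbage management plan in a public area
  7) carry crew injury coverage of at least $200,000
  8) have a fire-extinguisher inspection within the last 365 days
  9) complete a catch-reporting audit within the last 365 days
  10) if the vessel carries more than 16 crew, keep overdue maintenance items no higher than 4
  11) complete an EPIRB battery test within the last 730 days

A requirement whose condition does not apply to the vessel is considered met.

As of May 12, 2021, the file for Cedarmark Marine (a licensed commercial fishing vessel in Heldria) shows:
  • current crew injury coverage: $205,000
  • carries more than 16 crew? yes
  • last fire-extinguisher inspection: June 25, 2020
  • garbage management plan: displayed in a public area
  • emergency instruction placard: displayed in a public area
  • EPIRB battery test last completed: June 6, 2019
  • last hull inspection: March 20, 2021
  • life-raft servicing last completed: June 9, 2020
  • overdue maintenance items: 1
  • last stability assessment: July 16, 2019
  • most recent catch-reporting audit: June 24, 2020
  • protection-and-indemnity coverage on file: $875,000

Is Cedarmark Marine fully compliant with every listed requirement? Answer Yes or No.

1. stability assessment 666 days ago vs limit 730 → met
2. life-raft servicing 337 days ago vs limit 540 → met
3. hull inspection 53 days ago vs limit 90 → met
4. protection-and-indemnity coverage $875,000 ≥ $800,000 → met
5. emergency instruction placard present → met
6. garbage management plan present → met
7. crew injury coverage $205,000 ≥ $200,000 → met
8. fire-extinguisher inspection 321 days ago vs limit 365 → met
9. catch-reporting audit 322 days ago vs limit 365 → met
10. condition 'carries more than 16 crew' holds; overdue maintenance items 1 ≤ 4 → met
11. EPIRB battery test 706 days ago vs limit 730 → met
All met.

Yes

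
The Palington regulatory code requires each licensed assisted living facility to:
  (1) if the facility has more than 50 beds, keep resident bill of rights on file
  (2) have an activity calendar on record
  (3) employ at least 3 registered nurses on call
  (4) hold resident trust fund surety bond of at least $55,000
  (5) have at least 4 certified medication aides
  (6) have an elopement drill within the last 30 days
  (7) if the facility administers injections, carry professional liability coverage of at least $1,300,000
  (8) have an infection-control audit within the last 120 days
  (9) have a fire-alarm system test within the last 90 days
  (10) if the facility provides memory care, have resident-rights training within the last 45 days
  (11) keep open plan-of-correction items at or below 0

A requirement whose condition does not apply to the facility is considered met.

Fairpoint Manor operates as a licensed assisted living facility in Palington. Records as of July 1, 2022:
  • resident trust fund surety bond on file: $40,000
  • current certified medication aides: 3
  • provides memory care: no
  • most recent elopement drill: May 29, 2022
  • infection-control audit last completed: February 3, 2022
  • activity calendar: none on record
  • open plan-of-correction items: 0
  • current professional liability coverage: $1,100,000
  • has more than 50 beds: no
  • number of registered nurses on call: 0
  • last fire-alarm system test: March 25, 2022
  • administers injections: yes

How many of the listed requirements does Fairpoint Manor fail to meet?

8

1. condition 'has more than 50 beds' does not hold → requirement n/a → met
2. activity calendar absent → not met
3. registered nurses on call 0 < 3 → not met
4. resident trust fund surety bond $40,000 < $55,000 → not met
5. certified medication aides 3 < 4 → not met
6. elopement drill 33 days ago vs limit 30 → not met
7. condition 'administers injections' holds; professional liability coverage $1,100,000 < $1,300,000 → not met
8. infection-control audit 148 days ago vs limit 120 → not met
9. fire-alarm system test 98 days ago vs limit 90 → not met
10. condition 'provides memory care' does not hold → requirement n/a → met
11. open plan-of-correction items 0 ≤ 0 → met
Not met: 8 of 11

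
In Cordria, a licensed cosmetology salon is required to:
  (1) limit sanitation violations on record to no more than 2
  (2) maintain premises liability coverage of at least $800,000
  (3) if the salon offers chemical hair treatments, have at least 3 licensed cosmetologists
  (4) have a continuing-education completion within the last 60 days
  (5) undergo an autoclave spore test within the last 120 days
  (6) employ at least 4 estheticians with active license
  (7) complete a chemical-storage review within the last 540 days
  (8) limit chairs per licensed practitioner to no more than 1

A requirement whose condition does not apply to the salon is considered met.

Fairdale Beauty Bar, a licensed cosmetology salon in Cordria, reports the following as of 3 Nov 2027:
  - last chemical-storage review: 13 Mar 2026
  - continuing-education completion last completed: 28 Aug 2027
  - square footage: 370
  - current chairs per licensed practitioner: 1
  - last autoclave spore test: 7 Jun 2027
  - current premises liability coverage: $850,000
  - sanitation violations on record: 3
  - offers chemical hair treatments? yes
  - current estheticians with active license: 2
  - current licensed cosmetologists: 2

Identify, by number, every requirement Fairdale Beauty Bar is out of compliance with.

1, 3, 4, 5, 6, 7

1. sanitation violations on record 3 > 2 → not met
2. premises liability coverage $850,000 ≥ $800,000 → met
3. condition 'offers chemical hair treatments' holds; licensed cosmetologists 2 < 3 → not met
4. continuing-education completion 67 days ago vs limit 60 → not met
5. autoclave spore test 149 days ago vs limit 120 → not met
6. estheticians with active license 2 < 4 → not met
7. chemical-storage review 600 days ago vs limit 540 → not met
8. chairs per licensed practitioner 1 ≤ 1 → met
Not met: 1, 3, 4, 5, 6, 7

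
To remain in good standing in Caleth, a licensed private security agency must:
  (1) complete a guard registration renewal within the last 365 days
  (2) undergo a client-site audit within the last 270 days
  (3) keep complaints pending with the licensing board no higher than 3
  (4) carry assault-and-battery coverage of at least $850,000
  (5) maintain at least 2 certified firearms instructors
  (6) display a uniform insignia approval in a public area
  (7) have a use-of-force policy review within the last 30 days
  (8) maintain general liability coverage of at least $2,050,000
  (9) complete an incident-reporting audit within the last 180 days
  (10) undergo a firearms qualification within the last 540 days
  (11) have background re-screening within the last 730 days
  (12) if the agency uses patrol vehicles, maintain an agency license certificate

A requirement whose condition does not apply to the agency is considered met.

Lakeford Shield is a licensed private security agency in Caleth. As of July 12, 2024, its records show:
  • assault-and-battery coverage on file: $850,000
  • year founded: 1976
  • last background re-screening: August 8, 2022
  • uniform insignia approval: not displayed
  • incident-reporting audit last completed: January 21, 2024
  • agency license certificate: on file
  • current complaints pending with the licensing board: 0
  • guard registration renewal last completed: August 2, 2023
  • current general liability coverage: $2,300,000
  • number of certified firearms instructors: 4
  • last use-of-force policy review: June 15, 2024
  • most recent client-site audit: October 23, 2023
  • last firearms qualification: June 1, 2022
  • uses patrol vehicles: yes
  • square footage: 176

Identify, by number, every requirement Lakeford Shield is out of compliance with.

6, 10

1. guard registration renewal 345 days ago vs limit 365 → met
2. client-site audit 263 days ago vs limit 270 → met
3. complaints pending with the licensing board 0 ≤ 3 → met
4. assault-and-battery coverage $850,000 ≥ $850,000 → met
5. certified firearms instructors 4 ≥ 2 → met
6. uniform insignia approval absent → not met
7. use-of-force policy review 27 days ago vs limit 30 → met
8. general liability coverage $2,300,000 ≥ $2,050,000 → met
9. incident-reporting audit 173 days ago vs limit 180 → met
10. firearms qualification 772 days ago vs limit 540 → not met
11. background re-screening 704 days ago vs limit 730 → met
12. condition 'uses patrol vehicles' holds; agency license certificate present → met
Not met: 6, 10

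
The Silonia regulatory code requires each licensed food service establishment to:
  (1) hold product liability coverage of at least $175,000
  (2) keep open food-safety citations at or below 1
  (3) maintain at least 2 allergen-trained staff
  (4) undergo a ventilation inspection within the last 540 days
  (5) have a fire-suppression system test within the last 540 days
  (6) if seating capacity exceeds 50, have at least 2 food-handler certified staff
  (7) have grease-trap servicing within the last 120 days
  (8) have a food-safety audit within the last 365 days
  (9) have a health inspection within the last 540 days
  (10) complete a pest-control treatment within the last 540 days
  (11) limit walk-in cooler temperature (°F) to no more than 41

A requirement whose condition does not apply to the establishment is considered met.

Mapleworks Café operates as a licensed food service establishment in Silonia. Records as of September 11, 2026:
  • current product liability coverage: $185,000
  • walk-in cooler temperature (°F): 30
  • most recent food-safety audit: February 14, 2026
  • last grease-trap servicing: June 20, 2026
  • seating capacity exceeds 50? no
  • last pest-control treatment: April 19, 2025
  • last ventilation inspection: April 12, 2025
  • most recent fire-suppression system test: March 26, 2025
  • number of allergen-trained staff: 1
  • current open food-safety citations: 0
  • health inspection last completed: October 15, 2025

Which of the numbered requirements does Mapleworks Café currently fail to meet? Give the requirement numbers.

1. product liability coverage $185,000 ≥ $175,000 → met
2. open food-safety citations 0 ≤ 1 → met
3. allergen-trained staff 1 < 2 → not met
4. ventilation inspection 517 days ago vs limit 540 → met
5. fire-suppression system test 534 days ago vs limit 540 → met
6. condition 'seating capacity exceeds 50' does not hold → requirement n/a → met
7. grease-trap servicing 83 days ago vs limit 120 → met
8. food-safety audit 209 days ago vs limit 365 → met
9. health inspection 331 days ago vs limit 540 → met
10. pest-control treatment 510 days ago vs limit 540 → met
11. walk-in cooler temperature (°F) 30 ≤ 41 → met
Not met: 3

3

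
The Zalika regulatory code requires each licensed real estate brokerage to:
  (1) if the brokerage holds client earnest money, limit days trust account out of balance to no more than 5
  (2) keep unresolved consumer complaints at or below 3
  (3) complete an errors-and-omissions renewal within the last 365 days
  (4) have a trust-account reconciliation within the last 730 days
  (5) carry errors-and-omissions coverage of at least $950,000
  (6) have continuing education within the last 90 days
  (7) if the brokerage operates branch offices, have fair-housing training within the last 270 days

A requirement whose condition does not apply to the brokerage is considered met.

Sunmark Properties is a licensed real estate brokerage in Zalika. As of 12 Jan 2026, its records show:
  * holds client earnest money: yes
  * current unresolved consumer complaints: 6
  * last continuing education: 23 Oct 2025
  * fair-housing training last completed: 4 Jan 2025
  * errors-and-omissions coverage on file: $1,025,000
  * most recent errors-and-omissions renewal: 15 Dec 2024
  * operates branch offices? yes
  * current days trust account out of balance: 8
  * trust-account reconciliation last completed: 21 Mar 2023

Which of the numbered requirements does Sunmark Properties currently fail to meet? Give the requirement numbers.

1, 2, 3, 4, 7

1. condition 'holds client earnest money' holds; days trust account out of balance 8 > 5 → not met
2. unresolved consumer complaints 6 > 3 → not met
3. errors-and-omissions renewal 393 days ago vs limit 365 → not met
4. trust-account reconciliation 1028 days ago vs limit 730 → not met
5. errors-and-omissions coverage $1,025,000 ≥ $950,000 → met
6. continuing education 81 days ago vs limit 90 → met
7. condition 'operates branch offices' holds; fair-housing training 373 days ago vs limit 270 → not met
Not met: 1, 2, 3, 4, 7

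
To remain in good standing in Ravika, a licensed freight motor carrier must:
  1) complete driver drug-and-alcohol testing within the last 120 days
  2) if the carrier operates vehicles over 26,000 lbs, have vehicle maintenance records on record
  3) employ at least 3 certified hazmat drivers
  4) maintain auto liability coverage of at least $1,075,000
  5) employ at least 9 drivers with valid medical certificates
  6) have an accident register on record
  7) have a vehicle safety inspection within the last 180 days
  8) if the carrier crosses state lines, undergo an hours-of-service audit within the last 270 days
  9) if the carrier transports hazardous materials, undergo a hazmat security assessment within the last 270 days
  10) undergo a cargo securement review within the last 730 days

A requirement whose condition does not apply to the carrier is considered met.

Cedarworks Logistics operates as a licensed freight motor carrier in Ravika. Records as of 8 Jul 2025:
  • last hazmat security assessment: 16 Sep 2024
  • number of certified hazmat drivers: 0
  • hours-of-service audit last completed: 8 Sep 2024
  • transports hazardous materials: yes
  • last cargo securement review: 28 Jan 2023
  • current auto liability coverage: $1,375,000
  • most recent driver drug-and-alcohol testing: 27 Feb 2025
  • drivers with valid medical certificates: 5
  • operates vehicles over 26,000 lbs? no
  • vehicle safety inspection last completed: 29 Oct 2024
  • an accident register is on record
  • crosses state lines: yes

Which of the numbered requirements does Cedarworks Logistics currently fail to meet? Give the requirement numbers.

1. driver drug-and-alcohol testing 131 days ago vs limit 120 → not met
2. condition 'operates vehicles over 26,000 lbs' does not hold → requirement n/a → met
3. certified hazmat drivers 0 < 3 → not met
4. auto liability coverage $1,375,000 ≥ $1,075,000 → met
5. drivers with valid medical certificates 5 < 9 → not met
6. accident register present → met
7. vehicle safety inspection 252 days ago vs limit 180 → not met
8. condition 'crosses state lines' holds; hours-of-service audit 303 days ago vs limit 270 → not met
9. condition 'transports hazardous materials' holds; hazmat security assessment 295 days ago vs limit 270 → not met
10. cargo securement review 892 days ago vs limit 730 → not met
Not met: 1, 3, 5, 7, 8, 9, 10

1, 3, 5, 7, 8, 9, 10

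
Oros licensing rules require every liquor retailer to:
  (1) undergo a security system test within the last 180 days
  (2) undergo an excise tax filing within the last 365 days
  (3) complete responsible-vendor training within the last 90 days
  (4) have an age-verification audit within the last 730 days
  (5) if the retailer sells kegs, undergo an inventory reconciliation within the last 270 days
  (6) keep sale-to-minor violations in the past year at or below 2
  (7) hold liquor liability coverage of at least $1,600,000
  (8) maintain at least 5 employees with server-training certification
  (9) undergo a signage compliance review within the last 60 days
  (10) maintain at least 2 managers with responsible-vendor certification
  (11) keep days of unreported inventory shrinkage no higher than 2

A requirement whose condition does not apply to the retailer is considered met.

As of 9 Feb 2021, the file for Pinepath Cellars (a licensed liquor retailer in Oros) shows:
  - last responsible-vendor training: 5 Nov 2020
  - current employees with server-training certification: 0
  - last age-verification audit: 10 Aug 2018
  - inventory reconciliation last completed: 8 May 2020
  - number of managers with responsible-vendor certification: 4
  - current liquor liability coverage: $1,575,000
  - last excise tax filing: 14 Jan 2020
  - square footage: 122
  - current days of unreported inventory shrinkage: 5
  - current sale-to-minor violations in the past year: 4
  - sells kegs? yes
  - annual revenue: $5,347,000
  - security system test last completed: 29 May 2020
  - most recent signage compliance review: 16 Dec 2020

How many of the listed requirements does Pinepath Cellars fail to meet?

1. security system test 256 days ago vs limit 180 → not met
2. excise tax filing 392 days ago vs limit 365 → not met
3. responsible-vendor training 96 days ago vs limit 90 → not met
4. age-verification audit 914 days ago vs limit 730 → not met
5. condition 'sells kegs' holds; inventory reconciliation 277 days ago vs limit 270 → not met
6. sale-to-minor violations in the past year 4 > 2 → not met
7. liquor liability coverage $1,575,000 < $1,600,000 → not met
8. employees with server-training certification 0 < 5 → not met
9. signage compliance review 55 days ago vs limit 60 → met
10. managers with responsible-vendor certification 4 ≥ 2 → met
11. days of unreported inventory shrinkage 5 > 2 → not met
Not met: 9 of 11

9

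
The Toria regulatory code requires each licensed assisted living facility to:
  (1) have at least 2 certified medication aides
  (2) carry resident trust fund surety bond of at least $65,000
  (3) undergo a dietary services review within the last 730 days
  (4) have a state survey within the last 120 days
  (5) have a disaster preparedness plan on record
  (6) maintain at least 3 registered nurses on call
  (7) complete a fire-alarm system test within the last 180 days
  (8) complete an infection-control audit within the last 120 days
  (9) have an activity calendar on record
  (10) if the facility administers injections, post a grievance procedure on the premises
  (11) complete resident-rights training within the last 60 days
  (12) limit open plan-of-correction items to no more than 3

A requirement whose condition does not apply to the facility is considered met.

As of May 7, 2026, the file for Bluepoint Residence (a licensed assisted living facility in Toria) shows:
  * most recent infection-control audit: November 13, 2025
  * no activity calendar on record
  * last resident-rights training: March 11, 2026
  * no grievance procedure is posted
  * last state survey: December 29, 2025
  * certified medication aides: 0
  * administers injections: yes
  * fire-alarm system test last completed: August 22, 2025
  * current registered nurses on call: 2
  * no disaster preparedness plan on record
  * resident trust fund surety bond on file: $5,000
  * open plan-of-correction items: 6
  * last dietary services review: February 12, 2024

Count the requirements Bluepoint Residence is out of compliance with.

1. certified medication aides 0 < 2 → not met
2. resident trust fund surety bond $5,000 < $65,000 → not met
3. dietary services review 815 days ago vs limit 730 → not met
4. state survey 129 days ago vs limit 120 → not met
5. disaster preparedness plan absent → not met
6. registered nurses on call 2 < 3 → not met
7. fire-alarm system test 258 days ago vs limit 180 → not met
8. infection-control audit 175 days ago vs limit 120 → not met
9. activity calendar absent → not met
10. condition 'administers injections' holds; grievance procedure absent → not met
11. resident-rights training 57 days ago vs limit 60 → met
12. open plan-of-correction items 6 > 3 → not met
Not met: 11 of 12

11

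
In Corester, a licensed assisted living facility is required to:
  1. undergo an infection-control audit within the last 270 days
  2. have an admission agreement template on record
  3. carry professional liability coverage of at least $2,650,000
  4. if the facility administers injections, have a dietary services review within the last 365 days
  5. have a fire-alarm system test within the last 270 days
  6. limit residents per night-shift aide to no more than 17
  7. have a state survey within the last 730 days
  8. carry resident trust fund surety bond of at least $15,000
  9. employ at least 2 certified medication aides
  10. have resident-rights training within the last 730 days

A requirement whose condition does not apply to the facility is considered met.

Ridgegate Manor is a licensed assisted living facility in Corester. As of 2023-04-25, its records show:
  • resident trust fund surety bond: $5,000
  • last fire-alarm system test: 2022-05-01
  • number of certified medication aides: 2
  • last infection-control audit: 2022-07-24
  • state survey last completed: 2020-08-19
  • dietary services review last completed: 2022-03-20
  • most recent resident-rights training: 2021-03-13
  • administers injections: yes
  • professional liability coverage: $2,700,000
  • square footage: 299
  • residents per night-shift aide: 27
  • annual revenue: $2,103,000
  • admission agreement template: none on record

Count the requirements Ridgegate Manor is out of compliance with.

8

1. infection-control audit 275 days ago vs limit 270 → not met
2. admission agreement template absent → not met
3. professional liability coverage $2,700,000 ≥ $2,650,000 → met
4. condition 'administers injections' holds; dietary services review 401 days ago vs limit 365 → not met
5. fire-alarm system test 359 days ago vs limit 270 → not met
6. residents per night-shift aide 27 > 17 → not met
7. state survey 979 days ago vs limit 730 → not met
8. resident trust fund surety bond $5,000 < $15,000 → not met
9. certified medication aides 2 ≥ 2 → met
10. resident-rights training 773 days ago vs limit 730 → not met
Not met: 8 of 10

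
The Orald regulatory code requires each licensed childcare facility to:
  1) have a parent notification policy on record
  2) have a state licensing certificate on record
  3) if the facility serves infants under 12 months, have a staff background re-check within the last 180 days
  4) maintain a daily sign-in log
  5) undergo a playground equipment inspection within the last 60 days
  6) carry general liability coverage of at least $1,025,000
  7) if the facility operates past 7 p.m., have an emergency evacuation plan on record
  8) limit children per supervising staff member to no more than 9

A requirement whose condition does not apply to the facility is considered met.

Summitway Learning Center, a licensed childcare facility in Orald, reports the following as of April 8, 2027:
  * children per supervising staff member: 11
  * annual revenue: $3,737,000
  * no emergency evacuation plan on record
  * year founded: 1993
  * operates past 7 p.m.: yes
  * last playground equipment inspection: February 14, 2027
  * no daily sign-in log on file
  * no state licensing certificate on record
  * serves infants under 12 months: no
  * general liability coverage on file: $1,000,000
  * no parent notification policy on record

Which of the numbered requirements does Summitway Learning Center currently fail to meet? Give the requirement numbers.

1, 2, 4, 6, 7, 8

1. parent notification policy absent → not met
2. state licensing certificate absent → not met
3. condition 'serves infants under 12 months' does not hold → requirement n/a → met
4. daily sign-in log absent → not met
5. playground equipment inspection 53 days ago vs limit 60 → met
6. general liability coverage $1,000,000 < $1,025,000 → not met
7. condition 'operates past 7 p.m.' holds; emergency evacuation plan absent → not met
8. children per supervising staff member 11 > 9 → not met
Not met: 1, 2, 4, 6, 7, 8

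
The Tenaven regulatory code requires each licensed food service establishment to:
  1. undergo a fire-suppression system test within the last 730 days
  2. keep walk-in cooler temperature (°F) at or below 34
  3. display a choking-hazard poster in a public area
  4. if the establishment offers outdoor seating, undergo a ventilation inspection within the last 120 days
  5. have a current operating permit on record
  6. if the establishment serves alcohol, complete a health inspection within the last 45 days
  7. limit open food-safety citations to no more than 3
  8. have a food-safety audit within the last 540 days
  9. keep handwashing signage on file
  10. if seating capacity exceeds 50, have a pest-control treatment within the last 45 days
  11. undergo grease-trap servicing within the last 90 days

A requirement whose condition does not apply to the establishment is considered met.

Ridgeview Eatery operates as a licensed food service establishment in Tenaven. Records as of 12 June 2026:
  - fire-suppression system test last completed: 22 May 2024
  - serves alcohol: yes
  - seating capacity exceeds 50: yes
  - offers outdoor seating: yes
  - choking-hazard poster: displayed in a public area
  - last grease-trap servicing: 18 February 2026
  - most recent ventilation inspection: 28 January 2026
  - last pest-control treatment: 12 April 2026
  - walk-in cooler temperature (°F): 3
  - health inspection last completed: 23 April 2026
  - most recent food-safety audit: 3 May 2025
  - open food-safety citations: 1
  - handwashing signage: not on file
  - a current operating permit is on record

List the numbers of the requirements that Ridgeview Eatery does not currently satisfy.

1, 4, 6, 9, 10, 11

1. fire-suppression system test 751 days ago vs limit 730 → not met
2. walk-in cooler temperature (°F) 3 ≤ 34 → met
3. choking-hazard poster present → met
4. condition 'offers outdoor seating' holds; ventilation inspection 135 days ago vs limit 120 → not met
5. current operating permit present → met
6. condition 'serves alcohol' holds; health inspection 50 days ago vs limit 45 → not met
7. open food-safety citations 1 ≤ 3 → met
8. food-safety audit 405 days ago vs limit 540 → met
9. handwashing signage absent → not met
10. condition 'seating capacity exceeds 50' holds; pest-control treatment 61 days ago vs limit 45 → not met
11. grease-trap servicing 114 days ago vs limit 90 → not met
Not met: 1, 4, 6, 9, 10, 11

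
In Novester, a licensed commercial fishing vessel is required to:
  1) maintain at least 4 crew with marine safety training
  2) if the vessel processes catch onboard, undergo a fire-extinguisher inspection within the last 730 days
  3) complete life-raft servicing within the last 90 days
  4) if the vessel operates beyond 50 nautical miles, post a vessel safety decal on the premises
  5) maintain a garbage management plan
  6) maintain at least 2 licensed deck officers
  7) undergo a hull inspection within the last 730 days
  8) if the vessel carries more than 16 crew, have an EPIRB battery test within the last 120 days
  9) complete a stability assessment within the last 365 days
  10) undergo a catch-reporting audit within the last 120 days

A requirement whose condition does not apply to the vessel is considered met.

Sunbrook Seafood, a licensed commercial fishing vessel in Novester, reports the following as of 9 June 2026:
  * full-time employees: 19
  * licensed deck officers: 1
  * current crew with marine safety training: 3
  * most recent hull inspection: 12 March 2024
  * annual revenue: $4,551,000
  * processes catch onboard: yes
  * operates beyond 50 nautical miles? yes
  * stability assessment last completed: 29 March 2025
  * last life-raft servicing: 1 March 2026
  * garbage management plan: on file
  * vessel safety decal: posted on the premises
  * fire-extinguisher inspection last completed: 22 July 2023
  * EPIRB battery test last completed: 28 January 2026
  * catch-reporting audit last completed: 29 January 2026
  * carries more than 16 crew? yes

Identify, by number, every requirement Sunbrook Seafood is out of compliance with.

1. crew with marine safety training 3 < 4 → not met
2. condition 'processes catch onboard' holds; fire-extinguisher inspection 1053 days ago vs limit 730 → not met
3. life-raft servicing 100 days ago vs limit 90 → not met
4. condition 'operates beyond 50 nautical miles' holds; vessel safety decal present → met
5. garbage management plan present → met
6. licensed deck officers 1 < 2 → not met
7. hull inspection 819 days ago vs limit 730 → not met
8. condition 'carries more than 16 crew' holds; EPIRB battery test 132 days ago vs limit 120 → not met
9. stability assessment 437 days ago vs limit 365 → not met
10. catch-reporting audit 131 days ago vs limit 120 → not met
Not met: 1, 2, 3, 6, 7, 8, 9, 10

1, 2, 3, 6, 7, 8, 9, 10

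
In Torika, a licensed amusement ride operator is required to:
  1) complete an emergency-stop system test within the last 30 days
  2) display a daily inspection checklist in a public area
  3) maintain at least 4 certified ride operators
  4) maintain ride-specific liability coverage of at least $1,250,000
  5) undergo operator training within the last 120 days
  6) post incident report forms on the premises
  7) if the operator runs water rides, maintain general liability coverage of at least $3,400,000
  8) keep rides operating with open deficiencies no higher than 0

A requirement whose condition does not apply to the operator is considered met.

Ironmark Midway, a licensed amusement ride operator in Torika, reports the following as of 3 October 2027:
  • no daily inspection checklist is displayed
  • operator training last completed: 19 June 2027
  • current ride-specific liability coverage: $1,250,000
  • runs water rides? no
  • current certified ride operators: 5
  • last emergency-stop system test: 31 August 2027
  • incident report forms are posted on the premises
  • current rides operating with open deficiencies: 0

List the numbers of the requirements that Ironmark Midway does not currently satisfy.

1, 2

1. emergency-stop system test 33 days ago vs limit 30 → not met
2. daily inspection checklist absent → not met
3. certified ride operators 5 ≥ 4 → met
4. ride-specific liability coverage $1,250,000 ≥ $1,250,000 → met
5. operator training 106 days ago vs limit 120 → met
6. incident report forms present → met
7. condition 'runs water rides' does not hold → requirement n/a → met
8. rides operating with open deficiencies 0 ≤ 0 → met
Not met: 1, 2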